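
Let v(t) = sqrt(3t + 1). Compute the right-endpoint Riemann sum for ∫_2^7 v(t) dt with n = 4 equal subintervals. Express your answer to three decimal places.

20.061

Δt = (7 − 2)/4 = 1.25.
Right endpoints: 3.25, 4.5, 5.75, 7.
v(3.25) ≈ 3.279, v(4.5) ≈ 3.808, v(5.75) ≈ 4.272, v(7) ≈ 4.690.
Sum = Δt · [v(3.25) + v(4.5) + v(5.75) + v(7)].
Sum ≈ 20.061.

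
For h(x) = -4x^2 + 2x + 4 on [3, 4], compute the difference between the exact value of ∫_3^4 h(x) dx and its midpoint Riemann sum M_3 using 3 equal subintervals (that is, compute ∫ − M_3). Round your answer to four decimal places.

Exact integral: ∫_3^4 h(x) dx ≈ -38.333333.
M_3 ≈ -38.296296.
Error ≈ -38.333333 − (-38.296296) ≈ -0.0370.

-0.0370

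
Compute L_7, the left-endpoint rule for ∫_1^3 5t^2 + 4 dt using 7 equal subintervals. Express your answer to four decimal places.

45.7551

Δt = (3 − 1)/7 = 2/7.
Left endpoints: 1, 9/7, 11/7, 13/7, 15/7, 17/7, 19/7.
f(1) = 9, f(9/7) = 601/49, f(11/7) = 801/49, f(13/7) = 1041/49, f(15/7) = 1321/49, f(17/7) = 1641/49, f(19/7) = 2001/49.
Sum = Δt · [f(1) + f(9/7) + f(11/7) + ...].
Sum ≈ 45.7551.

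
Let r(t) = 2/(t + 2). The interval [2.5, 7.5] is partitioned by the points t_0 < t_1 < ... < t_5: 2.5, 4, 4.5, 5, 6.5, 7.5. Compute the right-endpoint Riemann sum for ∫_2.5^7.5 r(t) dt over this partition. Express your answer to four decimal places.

1.3602

Subinterval widths: 1.5, 0.5, 0.5, 1.5, 1.
Right endpoints: 4, 4.5, 5, 6.5, 7.5.
r(4) = 1/3, r(4.5) = 4/13, r(5) = 2/7, r(6.5) = 4/17, r(7.5) = 4/19.
Sum = Σ Δt_i · r(t_i).
Sum ≈ 1.3602.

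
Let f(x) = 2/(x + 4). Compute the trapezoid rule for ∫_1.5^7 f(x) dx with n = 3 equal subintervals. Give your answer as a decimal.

1.4

Δx = (7 − 1.5)/3 = 11/6.
f(1.5) = 4/11, f(10/3) = 3/11, f(31/6) = 12/55, f(7) = 2/11.
T_3 = (Δx/2)·[f(x_0) + 2f(x_1) + 2f(x_2) + f(x_3)].
Sum = 1.4.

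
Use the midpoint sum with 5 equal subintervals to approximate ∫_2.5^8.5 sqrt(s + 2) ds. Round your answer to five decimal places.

Δs = (8.5 − 2.5)/5 = 1.2.
Midpoints: 3.1, 4.3, 5.5, 6.7, 7.9.
f(3.1) ≈ 2.25832, f(4.3) ≈ 2.50998, f(5.5) ≈ 2.73861, f(6.7) ≈ 2.94958, f(7.9) ≈ 3.14643.
Sum = Δs · [f(3.1) + f(4.3) + f(5.5) + f(6.7) + f(7.9)].
Sum ≈ 16.32350.

16.32350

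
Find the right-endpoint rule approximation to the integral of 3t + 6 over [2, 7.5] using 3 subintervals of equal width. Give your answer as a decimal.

126.5

Δt = (7.5 − 2)/3 = 11/6.
Right endpoints: 23/6, 17/3, 7.5.
f(23/6) = 17.5, f(17/3) = 23, f(7.5) = 28.5.
Sum = Δt · [f(23/6) + f(17/3) + f(7.5)].
Sum = 126.5.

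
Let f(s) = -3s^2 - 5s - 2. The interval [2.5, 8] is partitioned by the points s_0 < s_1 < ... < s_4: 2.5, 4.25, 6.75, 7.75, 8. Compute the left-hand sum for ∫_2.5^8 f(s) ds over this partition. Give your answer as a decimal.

Subinterval widths: 1.75, 2.5, 1, 0.25.
Left endpoints: 2.5, 4.25, 6.75, 7.75.
f(2.5) = -33.25, f(4.25) = -77.4375, f(6.75) = -172.4375, f(7.75) = -220.9375.
Sum = Σ Δs_i · f(s_i).
Sum = -479.453125.

-479.453125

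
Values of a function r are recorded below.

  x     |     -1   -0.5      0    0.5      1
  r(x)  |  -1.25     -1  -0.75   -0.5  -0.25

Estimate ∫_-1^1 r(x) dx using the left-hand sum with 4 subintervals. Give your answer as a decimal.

Δx = 0.5.
Sum = 0.5·[(-1.25) + (-1) + (-0.75) + (-0.5)] = -1.75.

-1.75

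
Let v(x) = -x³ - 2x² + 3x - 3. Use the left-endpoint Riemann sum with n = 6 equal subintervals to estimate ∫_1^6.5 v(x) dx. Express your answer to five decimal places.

Δx = (6.5 − 1)/6 = 11/12.
Left endpoints: 1, 23/12, 17/6, 3.75, 14/3, 67/12.
v(1) = -3, v(23/12) = -20111/1728, v(17/6) = -7193/216, v(3.75) = -72.609375, v(14/3) = -3623/27, v(67/12) = -384739/1728.
Sum = Δx · [v(1) + v(23/12) + v(17/6) + ...].
Sum ≈ -437.60171.

-437.60171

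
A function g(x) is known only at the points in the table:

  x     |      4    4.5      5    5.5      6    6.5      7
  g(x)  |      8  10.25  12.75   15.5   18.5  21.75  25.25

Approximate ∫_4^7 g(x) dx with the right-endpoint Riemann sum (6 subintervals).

Δx = 0.5.
Sum = 0.5·[10.25 + 12.75 + 15.5 + 18.5 + 21.75 + 25.25] = 52.

52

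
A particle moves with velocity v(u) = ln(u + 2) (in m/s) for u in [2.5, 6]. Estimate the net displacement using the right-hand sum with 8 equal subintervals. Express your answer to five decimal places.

6.49150

Δu = (6 − 2.5)/8 = 0.4375.
Right endpoints: 2.9375, 3.375, 3.8125, 4.25, 4.6875, 5.125, 5.5625, 6.
v(2.9375) ≈ 1.59686, v(3.375) ≈ 1.68176, v(3.8125) ≈ 1.76001, v(4.25) ≈ 1.83258, v(4.6875) ≈ 1.90024, v(5.125) ≈ 1.96361, v(5.5625) ≈ 2.02320, v(6) ≈ 2.07944.
Sum = Δu · [v(2.9375) + v(3.375) + v(3.8125) + ...].
Sum ≈ 6.49150.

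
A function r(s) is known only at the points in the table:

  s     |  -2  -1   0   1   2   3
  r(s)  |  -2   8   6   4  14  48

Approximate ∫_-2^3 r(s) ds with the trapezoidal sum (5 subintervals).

Δs = 1.
T_5 = (1/2)·[(-2) + 2·8 + 2·6 + 2·4 + 2·14 + 48] = 55.

55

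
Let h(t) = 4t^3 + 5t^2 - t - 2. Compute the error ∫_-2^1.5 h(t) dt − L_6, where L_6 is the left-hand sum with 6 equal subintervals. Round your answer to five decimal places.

Exact integral: ∫_-2^1.5 h(t) dt ≈ 1.8958333.
L_6 ≈ -7.4050926.
Error ≈ 1.8958333 − (-7.4050926) ≈ 9.30093.

9.30093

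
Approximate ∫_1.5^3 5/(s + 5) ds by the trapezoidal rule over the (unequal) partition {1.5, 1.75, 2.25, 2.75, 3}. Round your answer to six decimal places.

Subinterval widths: 0.25, 0.5, 0.5, 0.25.
f(1.5) = 10/13, f(1.75) = 20/27, f(2.25) = 20/29, f(2.75) = 20/31, f(3) = 0.625.
On each subinterval the trapezoid contributes (Δs_i/2)·[f(s_{i-1}) + f(s_i)].
Sum ≈ 1.038820.

1.038820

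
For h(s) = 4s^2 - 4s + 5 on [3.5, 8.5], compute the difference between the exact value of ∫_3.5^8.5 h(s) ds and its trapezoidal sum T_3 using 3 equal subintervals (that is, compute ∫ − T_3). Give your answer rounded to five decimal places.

-9.25926

Exact integral: ∫_3.5^8.5 h(s) ds ≈ 666.6666667.
T_3 ≈ 675.9259259.
Error ≈ 666.6666667 − 675.9259259 ≈ -9.25926.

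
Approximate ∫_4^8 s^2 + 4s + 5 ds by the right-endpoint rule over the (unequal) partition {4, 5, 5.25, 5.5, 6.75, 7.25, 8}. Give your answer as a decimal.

293.6875

Subinterval widths: 1, 0.25, 0.25, 1.25, 0.5, 0.75.
Right endpoints: 5, 5.25, 5.5, 6.75, 7.25, 8.
f(5) = 50, f(5.25) = 53.5625, f(5.5) = 57.25, f(6.75) = 77.5625, f(7.25) = 86.5625, f(8) = 101.
Sum = Σ Δs_i · f(s_i).
Sum = 293.6875.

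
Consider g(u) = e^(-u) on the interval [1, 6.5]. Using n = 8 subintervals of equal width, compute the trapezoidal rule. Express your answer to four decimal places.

0.3807

Δu = (6.5 − 1)/8 = 0.6875.
g(1) ≈ 0.3679, g(1.6875) ≈ 0.1850, g(2.375) ≈ 0.0930, g(3.0625) ≈ 0.0468, g(3.75) ≈ 0.0235, g(4.4375) ≈ 0.0118, g(5.125) ≈ 0.0059, g(5.8125) ≈ 0.0030, g(6.5) ≈ 0.0015.
T_8 = (Δu/2)·[g(u_0) + 2g(u_1) + ... + 2g(u_{7}) + g(u_8)].
Sum ≈ 0.3807.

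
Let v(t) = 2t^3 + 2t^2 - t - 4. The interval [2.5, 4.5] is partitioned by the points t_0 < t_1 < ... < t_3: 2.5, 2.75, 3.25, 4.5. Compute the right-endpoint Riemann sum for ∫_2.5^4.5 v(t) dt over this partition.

Subinterval widths: 0.25, 0.5, 1.25.
Right endpoints: 2.75, 3.25, 4.5.
v(2.75) = 49.96875, v(3.25) = 82.53125, v(4.5) = 214.25.
Sum = Σ Δt_i · v(t_i).
Sum = 321.5703125.

321.5703125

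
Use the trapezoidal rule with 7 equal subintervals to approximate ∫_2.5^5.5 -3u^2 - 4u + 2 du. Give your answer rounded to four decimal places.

Δu = (5.5 − 2.5)/7 = 3/7.
f(2.5) = -26.75, f(41/14) = -6947/196, f(47/14) = -8867/196, f(53/14) = -11003/196, f(59/14) = -13355/196, f(65/14) = -15923/196, f(71/14) = -18707/196, f(5.5) = -110.75.
T_7 = (Δu/2)·[f(u_0) + 2f(u_1) + ... + 2f(u_{6}) + f(u_7)].
Sum ≈ -193.0255.

-193.0255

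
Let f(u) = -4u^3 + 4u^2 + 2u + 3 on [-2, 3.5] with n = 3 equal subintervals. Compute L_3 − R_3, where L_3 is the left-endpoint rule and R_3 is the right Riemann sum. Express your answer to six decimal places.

L_3 ≈ 89.32407407.
R_3 ≈ -203.09259259.
L_3 − R_3 ≈ 292.416667.

292.416667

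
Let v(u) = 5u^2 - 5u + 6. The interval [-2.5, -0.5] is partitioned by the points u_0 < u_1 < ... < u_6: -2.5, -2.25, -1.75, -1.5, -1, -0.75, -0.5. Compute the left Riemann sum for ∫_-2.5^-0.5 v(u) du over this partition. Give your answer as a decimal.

60.75

Subinterval widths: 0.25, 0.5, 0.25, 0.5, 0.25, 0.25.
Left endpoints: -2.5, -2.25, -1.75, -1.5, -1, -0.75.
v(-2.5) = 49.75, v(-2.25) = 42.5625, v(-1.75) = 30.0625, v(-1.5) = 24.75, v(-1) = 16, v(-0.75) = 12.5625.
Sum = Σ Δu_i · v(u_i).
Sum = 60.75.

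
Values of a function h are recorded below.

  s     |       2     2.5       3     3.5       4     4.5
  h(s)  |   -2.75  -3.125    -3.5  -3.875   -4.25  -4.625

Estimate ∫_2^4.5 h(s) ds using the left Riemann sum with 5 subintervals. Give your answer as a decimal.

-8.75

Δs = 0.5.
Sum = 0.5·[(-2.75) + (-3.125) + (-3.5) + (-3.875) + (-4.25)] = -8.75.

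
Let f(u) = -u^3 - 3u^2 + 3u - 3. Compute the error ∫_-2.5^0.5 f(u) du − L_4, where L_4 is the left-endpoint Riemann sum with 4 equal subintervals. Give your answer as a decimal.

4.21875

Exact integral: ∫_-2.5^0.5 f(u) du = -24.
L_4 = -28.21875.
Error = -24 − (-28.21875) = 4.21875.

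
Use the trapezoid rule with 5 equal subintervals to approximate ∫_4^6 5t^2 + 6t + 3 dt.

319.6

Δt = (6 − 4)/5 = 0.4.
f(4) = 107, f(4.4) = 126.2, f(4.8) = 147, f(5.2) = 169.4, f(5.6) = 193.4, f(6) = 219.
T_5 = (Δt/2)·[f(t_0) + 2f(t_1) + ... + 2f(t_{4}) + f(t_5)].
Sum = 319.6.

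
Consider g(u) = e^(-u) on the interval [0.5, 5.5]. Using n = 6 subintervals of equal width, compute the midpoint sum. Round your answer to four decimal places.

0.5854

Δu = (5.5 − 0.5)/6 = 5/6.
Midpoints: 11/12, 1.75, 31/12, 41/12, 4.25, 61/12.
g(11/12) ≈ 0.3998, g(1.75) ≈ 0.1738, g(31/12) ≈ 0.0755, g(41/12) ≈ 0.0328, g(4.25) ≈ 0.0143, g(61/12) ≈ 0.0062.
Sum = Δu · [g(11/12) + g(1.75) + g(31/12) + ...].
Sum ≈ 0.5854.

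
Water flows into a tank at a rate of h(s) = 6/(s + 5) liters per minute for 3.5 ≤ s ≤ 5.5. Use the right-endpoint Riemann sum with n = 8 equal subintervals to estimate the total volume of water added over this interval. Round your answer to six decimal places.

1.251197

Δs = (5.5 − 3.5)/8 = 0.25.
Right endpoints: 3.75, 4, 4.25, 4.5, 4.75, 5, 5.25, 5.5.
h(3.75) = 24/35, h(4) = 2/3, h(4.25) = 24/37, h(4.5) = 12/19, h(4.75) = 8/13, h(5) = 0.6, h(5.25) = 24/41, h(5.5) = 4/7.
Sum = Δs · [h(3.75) + h(4) + h(4.25) + ...].
Sum ≈ 1.251197.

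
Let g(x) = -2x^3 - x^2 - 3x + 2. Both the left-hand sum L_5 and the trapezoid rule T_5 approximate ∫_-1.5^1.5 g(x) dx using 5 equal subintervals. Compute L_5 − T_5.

6.75

L_5 = 10.32.
T_5 = 3.57.
L_5 − T_5 = 6.75.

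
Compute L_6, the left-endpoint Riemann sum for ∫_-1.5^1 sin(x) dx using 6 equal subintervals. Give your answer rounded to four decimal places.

-0.8459

Δx = (1 − (-1.5))/6 = 5/12.
Left endpoints: -1.5, -13/12, -2/3, -0.25, 1/6, 7/12.
f(-1.5) ≈ -0.9975, f(-13/12) ≈ -0.8835, f(-2/3) ≈ -0.6184, f(-0.25) ≈ -0.2474, f(1/6) ≈ 0.1659, f(7/12) ≈ 0.5508.
Sum = Δx · [f(-1.5) + f(-13/12) + f(-2/3) + ...].
Sum ≈ -0.8459.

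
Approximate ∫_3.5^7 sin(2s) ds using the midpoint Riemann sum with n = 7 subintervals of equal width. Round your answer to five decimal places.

0.32183

Δs = (7 − 3.5)/7 = 0.5.
Midpoints: 3.75, 4.25, 4.75, 5.25, 5.75, 6.25, 6.75.
f(3.75) ≈ 0.93800, f(4.25) ≈ 0.79849, f(4.75) ≈ -0.07515, f(5.25) ≈ -0.87970, f(5.75) ≈ -0.87545, f(6.25) ≈ -0.06632, f(6.75) ≈ 0.80378.
Sum = Δs · [f(3.75) + f(4.25) + f(4.75) + ...].
Sum ≈ 0.32183.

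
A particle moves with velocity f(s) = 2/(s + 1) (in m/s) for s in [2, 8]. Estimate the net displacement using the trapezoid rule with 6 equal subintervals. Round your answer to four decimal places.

Δs = (8 − 2)/6 = 1.
f(2) = 2/3, f(3) = 0.5, f(4) = 0.4, f(5) = 1/3, f(6) = 2/7, f(7) = 0.25, f(8) = 2/9.
T_6 = (Δs/2)·[f(s_0) + 2f(s_1) + ... + 2f(s_{5}) + f(s_6)].
Sum ≈ 2.2135.

2.2135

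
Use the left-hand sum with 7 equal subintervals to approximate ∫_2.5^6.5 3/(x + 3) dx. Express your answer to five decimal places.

1.70704

Δx = (6.5 − 2.5)/7 = 4/7.
Left endpoints: 2.5, 43/14, 51/14, 59/14, 67/14, 75/14, 83/14.
f(2.5) = 6/11, f(43/14) = 42/85, f(51/14) = 14/31, f(59/14) = 42/101, f(67/14) = 42/109, f(75/14) = 14/39, f(83/14) = 0.336.
Sum = Δx · [f(2.5) + f(43/14) + f(51/14) + ...].
Sum ≈ 1.70704.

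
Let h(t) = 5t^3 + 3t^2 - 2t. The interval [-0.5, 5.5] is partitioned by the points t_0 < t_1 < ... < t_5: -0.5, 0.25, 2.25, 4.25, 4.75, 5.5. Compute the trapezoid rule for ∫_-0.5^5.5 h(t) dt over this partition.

1385.4140625

Subinterval widths: 0.75, 2, 2, 0.5, 0.75.
h(-0.5) = 1.125, h(0.25) = -0.234375, h(2.25) = 67.640625, h(4.25) = 429.515625, h(4.75) = 594.046875, h(5.5) = 911.625.
On each subinterval the trapezoid contributes (Δt_i/2)·[h(t_{i-1}) + h(t_i)].
Sum = 1385.4140625.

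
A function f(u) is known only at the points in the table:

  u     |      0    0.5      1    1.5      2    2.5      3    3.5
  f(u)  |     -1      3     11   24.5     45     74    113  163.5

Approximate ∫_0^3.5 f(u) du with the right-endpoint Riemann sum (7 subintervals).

217

Δu = 0.5.
Sum = 0.5·[3 + 11 + 24.5 + 45 + 74 + 113 + 163.5] = 217.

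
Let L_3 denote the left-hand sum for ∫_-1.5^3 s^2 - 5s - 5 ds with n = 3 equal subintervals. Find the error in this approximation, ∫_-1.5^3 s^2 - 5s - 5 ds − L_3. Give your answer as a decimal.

-13.5

Exact integral: ∫_-1.5^3 f(s) ds = -29.25.
L_3 = -15.75.
Error = -29.25 − (-15.75) = -13.5.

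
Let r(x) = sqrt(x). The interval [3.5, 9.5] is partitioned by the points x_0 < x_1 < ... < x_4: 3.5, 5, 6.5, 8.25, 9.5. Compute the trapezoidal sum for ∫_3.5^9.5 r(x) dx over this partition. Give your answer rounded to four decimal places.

15.1350

Subinterval widths: 1.5, 1.5, 1.75, 1.25.
r(3.5) ≈ 1.8708, r(5) ≈ 2.2361, r(6.5) ≈ 2.5495, r(8.25) ≈ 2.8723, r(9.5) ≈ 3.0822.
On each subinterval the trapezoid contributes (Δx_i/2)·[r(x_{i-1}) + r(x_i)].
Sum ≈ 15.1350.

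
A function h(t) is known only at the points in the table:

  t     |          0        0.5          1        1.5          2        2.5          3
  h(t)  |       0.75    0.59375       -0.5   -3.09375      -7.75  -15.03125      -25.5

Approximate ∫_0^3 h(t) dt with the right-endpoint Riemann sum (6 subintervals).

Δt = 0.5.
Sum = 0.5·[0.59375 + (-0.5) + (-3.09375) + (-7.75) + (-15.03125) + (-25.5)] = -25.640625.

-25.640625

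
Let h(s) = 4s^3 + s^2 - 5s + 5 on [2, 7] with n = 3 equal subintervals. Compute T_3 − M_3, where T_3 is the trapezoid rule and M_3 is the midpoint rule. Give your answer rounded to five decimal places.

190.97222

T_3 ≈ 2536.4814815.
M_3 ≈ 2345.5092593.
T_3 − M_3 ≈ 190.97222.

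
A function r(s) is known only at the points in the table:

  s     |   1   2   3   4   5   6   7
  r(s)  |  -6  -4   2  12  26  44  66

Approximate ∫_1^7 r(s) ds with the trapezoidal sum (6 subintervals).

Δs = 1.
T_6 = (1/2)·[(-6) + 2·(-4) + 2·2 + 2·12 + 2·26 + 2·44 + 66] = 110.

110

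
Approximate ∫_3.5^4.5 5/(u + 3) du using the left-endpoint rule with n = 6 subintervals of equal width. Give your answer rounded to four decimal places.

0.7241

Δu = (4.5 − 3.5)/6 = 1/6.
Left endpoints: 3.5, 11/3, 23/6, 4, 25/6, 13/3.
f(3.5) = 10/13, f(11/3) = 0.75, f(23/6) = 30/41, f(4) = 5/7, f(25/6) = 30/43, f(13/3) = 15/22.
Sum = Δu · [f(3.5) + f(11/3) + f(23/6) + ...].
Sum ≈ 0.7241.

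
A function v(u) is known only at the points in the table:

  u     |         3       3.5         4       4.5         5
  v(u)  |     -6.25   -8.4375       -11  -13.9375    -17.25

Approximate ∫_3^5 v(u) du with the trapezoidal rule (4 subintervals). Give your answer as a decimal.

-22.5625

Δu = 0.5.
T_4 = (0.5/2)·[(-6.25) + 2·(-8.4375) + 2·(-11) + 2·(-13.9375) + (-17.25)] = -22.5625.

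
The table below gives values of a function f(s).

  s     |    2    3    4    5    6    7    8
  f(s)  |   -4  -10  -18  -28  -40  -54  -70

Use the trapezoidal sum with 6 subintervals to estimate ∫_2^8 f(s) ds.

Δs = 1.
T_6 = (1/2)·[(-4) + 2·(-10) + 2·(-18) + 2·(-28) + 2·(-40) + 2·(-54) + (-70)] = -187.

-187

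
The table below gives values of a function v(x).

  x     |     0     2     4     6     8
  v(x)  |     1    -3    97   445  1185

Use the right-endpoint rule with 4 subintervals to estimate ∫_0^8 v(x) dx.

Δx = 2.
Sum = 2·[(-3) + 97 + 445 + 1185] = 3448.

3448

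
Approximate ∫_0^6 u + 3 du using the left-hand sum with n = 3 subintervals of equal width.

Δu = (6 − 0)/3 = 2.
Left endpoints: 0, 2, 4.
f(0) = 3, f(2) = 5, f(4) = 7.
Sum = Δu · [f(0) + f(2) + f(4)].
Sum = 30.

30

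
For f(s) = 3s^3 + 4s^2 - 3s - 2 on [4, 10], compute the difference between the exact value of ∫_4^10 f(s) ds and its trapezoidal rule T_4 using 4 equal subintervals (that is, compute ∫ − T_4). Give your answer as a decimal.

-150.75

Exact integral: ∫_4^10 f(s) ds = 8418.
T_4 = 8568.75.
Error = 8418 − 8568.75 = -150.75.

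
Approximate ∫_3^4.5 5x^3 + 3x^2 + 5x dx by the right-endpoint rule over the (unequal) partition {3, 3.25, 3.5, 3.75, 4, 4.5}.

Subinterval widths: 0.25, 0.25, 0.25, 0.25, 0.5.
Right endpoints: 3.25, 3.5, 3.75, 4, 4.5.
f(3.25) = 219.578125, f(3.5) = 268.625, f(3.75) = 324.609375, f(4) = 388, f(4.5) = 538.875.
Sum = Σ Δx_i · f(x_i).
Sum = 569.640625.

569.640625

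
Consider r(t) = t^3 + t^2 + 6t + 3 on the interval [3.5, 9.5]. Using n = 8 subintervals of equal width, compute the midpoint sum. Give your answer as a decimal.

2516.484375

Δt = (9.5 − 3.5)/8 = 0.75.
Midpoints: 3.875, 4.625, 5.375, 6.125, 6.875, 7.625, 8.375, 9.125.
r(3.875) = 50919/512, r(4.625) = 77349/512, r(5.375) = 112347/512, r(6.125) = 157209/512, r(6.875) = 213231/512, r(7.625) = 281709/512, r(8.375) = 363939/512, r(9.125) = 461217/512.
Sum = Δt · [r(3.875) + r(4.625) + r(5.375) + ...].
Sum = 2516.484375.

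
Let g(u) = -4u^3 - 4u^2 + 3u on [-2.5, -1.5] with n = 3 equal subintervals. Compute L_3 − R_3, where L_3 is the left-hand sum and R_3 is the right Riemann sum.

L_3 ≈ 17.037037.
R_3 ≈ 7.037037.
L_3 − R_3 = 10.

10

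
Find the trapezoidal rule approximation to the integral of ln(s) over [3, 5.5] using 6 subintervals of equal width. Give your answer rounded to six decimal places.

Δs = (5.5 − 3)/6 = 5/12.
f(3) ≈ 1.098612, f(41/12) ≈ 1.228665, f(23/6) ≈ 1.343735, f(4.25) ≈ 1.446919, f(14/3) ≈ 1.540445, f(61/12) ≈ 1.625967, f(5.5) ≈ 1.704748.
T_6 = (Δs/2)·[f(s_0) + 2f(s_1) + ... + 2f(s_{5}) + f(s_6)].
Sum ≈ 3.578088.

3.578088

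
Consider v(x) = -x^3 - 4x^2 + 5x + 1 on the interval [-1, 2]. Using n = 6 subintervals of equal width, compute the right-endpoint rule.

-7.4375

Δx = (2 − (-1))/6 = 0.5.
Right endpoints: -0.5, 0, 0.5, 1, 1.5, 2.
v(-0.5) = -2.375, v(0) = 1, v(0.5) = 2.375, v(1) = 1, v(1.5) = -3.875, v(2) = -13.
Sum = Δx · [v(-0.5) + v(0) + v(0.5) + ...].
Sum = -7.4375.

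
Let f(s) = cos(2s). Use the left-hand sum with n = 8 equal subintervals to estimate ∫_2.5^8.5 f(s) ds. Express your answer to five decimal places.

Δs = (8.5 − 2.5)/8 = 0.75.
Left endpoints: 2.5, 3.25, 4, 4.75, 5.5, 6.25, 7, 7.75.
f(2.5) ≈ 0.28366, f(3.25) ≈ 0.97659, f(4) ≈ -0.14550, f(4.75) ≈ -0.99717, f(5.5) ≈ 0.00443, f(6.25) ≈ 0.99780, f(7) ≈ 0.13674, f(7.75) ≈ -0.97845.
Sum = Δs · [f(2.5) + f(3.25) + f(4) + ...].
Sum ≈ 0.20856.

0.20856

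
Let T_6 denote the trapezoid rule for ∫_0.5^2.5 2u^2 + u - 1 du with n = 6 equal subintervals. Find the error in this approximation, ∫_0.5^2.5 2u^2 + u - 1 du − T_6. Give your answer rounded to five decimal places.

-0.07407

Exact integral: ∫_0.5^2.5 f(u) du ≈ 11.3333333.
T_6 ≈ 11.4074074.
Error ≈ 11.3333333 − 11.4074074 ≈ -0.07407.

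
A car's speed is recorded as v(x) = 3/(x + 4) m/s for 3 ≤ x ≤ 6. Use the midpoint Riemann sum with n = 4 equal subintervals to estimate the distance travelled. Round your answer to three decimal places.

1.069

Δx = (6 − 3)/4 = 0.75.
Midpoints: 3.375, 4.125, 4.875, 5.625.
v(3.375) = 24/59, v(4.125) = 24/65, v(4.875) = 24/71, v(5.625) = 24/77.
Sum = Δx · [v(3.375) + v(4.125) + v(4.875) + v(5.625)].
Sum ≈ 1.069.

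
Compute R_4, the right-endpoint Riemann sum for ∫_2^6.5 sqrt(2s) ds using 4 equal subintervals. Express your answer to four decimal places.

Δs = (6.5 − 2)/4 = 1.125.
Right endpoints: 3.125, 4.25, 5.375, 6.5.
f(3.125) ≈ 2.5000, f(4.25) ≈ 2.9155, f(5.375) ≈ 3.2787, f(6.5) ≈ 3.6056.
Sum = Δs · [f(3.125) + f(4.25) + f(5.375) + f(6.5)].
Sum ≈ 13.8372.

13.8372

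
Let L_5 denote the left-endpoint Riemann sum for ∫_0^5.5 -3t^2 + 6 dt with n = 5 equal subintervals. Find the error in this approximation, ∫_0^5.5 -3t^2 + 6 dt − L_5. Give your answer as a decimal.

Exact integral: ∫_0^5.5 f(t) dt = -133.375.
L_5 = -86.79.
Error = -133.375 − (-86.79) = -46.585.

-46.585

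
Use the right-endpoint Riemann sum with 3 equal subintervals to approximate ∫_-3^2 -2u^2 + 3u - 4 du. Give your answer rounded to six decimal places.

-34.629630

Δu = (2 − (-3))/3 = 5/3.
Right endpoints: -4/3, 1/3, 2.
f(-4/3) = -104/9, f(1/3) = -29/9, f(2) = -6.
Sum = Δu · [f(-4/3) + f(1/3) + f(2)].
Sum ≈ -34.629630.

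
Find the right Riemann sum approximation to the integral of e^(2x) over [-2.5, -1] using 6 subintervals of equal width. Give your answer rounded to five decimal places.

Δx = (-1 − (-2.5))/6 = 0.25.
Right endpoints: -2.25, -2, -1.75, -1.5, -1.25, -1.
f(-2.25) ≈ 0.01111, f(-2) ≈ 0.01832, f(-1.75) ≈ 0.03020, f(-1.5) ≈ 0.04979, f(-1.25) ≈ 0.08208, f(-1) ≈ 0.13534.
Sum = Δx · [f(-2.25) + f(-2) + f(-1.75) + ...].
Sum ≈ 0.08171.

0.08171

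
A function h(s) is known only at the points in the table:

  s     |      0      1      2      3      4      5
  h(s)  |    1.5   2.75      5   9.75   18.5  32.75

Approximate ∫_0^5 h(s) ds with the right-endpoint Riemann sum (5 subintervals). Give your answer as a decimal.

Δs = 1.
Sum = 1·[2.75 + 5 + 9.75 + 18.5 + 32.75] = 68.75.

68.75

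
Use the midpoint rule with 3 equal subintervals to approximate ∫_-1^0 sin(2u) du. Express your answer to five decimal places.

Δu = (0 − (-1))/3 = 1/3.
Midpoints: -5/6, -0.5, -1/6.
f(-5/6) ≈ -0.99541, f(-0.5) ≈ -0.84147, f(-1/6) ≈ -0.32719.
Sum = Δu · [f(-5/6) + f(-0.5) + f(-1/6)].
Sum ≈ -0.72136.

-0.72136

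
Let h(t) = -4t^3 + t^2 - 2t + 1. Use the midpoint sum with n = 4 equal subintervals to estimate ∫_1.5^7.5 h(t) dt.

Δt = (7.5 − 1.5)/4 = 1.5.
Midpoints: 2.25, 3.75, 5.25, 6.75.
h(2.25) = -44, h(3.75) = -203.375, h(5.25) = -560.75, h(6.75) = -1197.125.
Sum = Δt · [h(2.25) + h(3.75) + h(5.25) + h(6.75)].
Sum = -3007.875.

-3007.875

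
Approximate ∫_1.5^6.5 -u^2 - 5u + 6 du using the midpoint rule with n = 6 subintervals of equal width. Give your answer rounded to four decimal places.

-160.1273

Δu = (6.5 − 1.5)/6 = 5/6.
Midpoints: 23/12, 2.75, 43/12, 53/12, 5.25, 73/12.
f(23/12) = -1045/144, f(2.75) = -15.3125, f(43/12) = -3565/144, f(53/12) = -5125/144, f(5.25) = -47.8125, f(73/12) = -8845/144.
Sum = Δu · [f(23/12) + f(2.75) + f(43/12) + ...].
Sum ≈ -160.1273.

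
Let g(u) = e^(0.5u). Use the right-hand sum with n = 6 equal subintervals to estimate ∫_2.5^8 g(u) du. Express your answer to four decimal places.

127.4232

Δu = (8 − 2.5)/6 = 11/12.
Right endpoints: 41/12, 13/3, 5.25, 37/6, 85/12, 8.
g(41/12) ≈ 5.5198, g(13/3) ≈ 8.7291, g(5.25) ≈ 13.8046, g(37/6) ≈ 21.8311, g(85/12) ≈ 34.5244, g(8) ≈ 54.5982.
Sum = Δu · [g(41/12) + g(13/3) + g(5.25) + ...].
Sum ≈ 127.4232.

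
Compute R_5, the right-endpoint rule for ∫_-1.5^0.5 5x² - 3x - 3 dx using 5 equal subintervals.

Δx = (0.5 − (-1.5))/5 = 0.4.
Right endpoints: -1.1, -0.7, -0.3, 0.1, 0.5.
f(-1.1) = 6.35, f(-0.7) = 1.55, f(-0.3) = -1.65, f(0.1) = -3.25, f(0.5) = -3.25.
Sum = Δx · [f(-1.1) + f(-0.7) + f(-0.3) + f(0.1) + f(0.5)].
Sum = -0.1.

-0.1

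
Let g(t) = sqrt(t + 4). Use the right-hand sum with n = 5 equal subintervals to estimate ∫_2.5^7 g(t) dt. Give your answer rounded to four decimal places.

Δt = (7 − 2.5)/5 = 0.9.
Right endpoints: 3.4, 4.3, 5.2, 6.1, 7.
g(3.4) ≈ 2.7203, g(4.3) ≈ 2.8810, g(5.2) ≈ 3.0332, g(6.1) ≈ 3.1780, g(7) ≈ 3.3166.
Sum = Δt · [g(3.4) + g(4.3) + g(5.2) + g(6.1) + g(7)].
Sum ≈ 13.6162.

13.6162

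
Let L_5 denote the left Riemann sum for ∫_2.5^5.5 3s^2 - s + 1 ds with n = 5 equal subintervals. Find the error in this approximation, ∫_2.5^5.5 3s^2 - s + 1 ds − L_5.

20.16

Exact integral: ∫_2.5^5.5 f(s) ds = 141.75.
L_5 = 121.59.
Error = 141.75 − 121.59 = 20.16.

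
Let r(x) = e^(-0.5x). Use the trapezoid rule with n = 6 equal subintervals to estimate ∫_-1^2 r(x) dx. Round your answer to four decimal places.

Δx = (2 − (-1))/6 = 0.5.
r(-1) ≈ 1.6487, r(-0.5) ≈ 1.2840, r(0) ≈ 1.0000, r(0.5) ≈ 0.7788, r(1) ≈ 0.6065, r(1.5) ≈ 0.4724, r(2) ≈ 0.3679.
T_6 = (Δx/2)·[r(x_0) + 2r(x_1) + ... + 2r(x_{5}) + r(x_6)].
Sum ≈ 2.5750.

2.5750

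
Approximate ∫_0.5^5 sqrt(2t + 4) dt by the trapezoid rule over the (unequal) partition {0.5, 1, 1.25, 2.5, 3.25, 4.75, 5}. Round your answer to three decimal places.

Subinterval widths: 0.5, 0.25, 1.25, 0.75, 1.5, 0.25.
f(0.5) ≈ 2.236, f(1) ≈ 2.449, f(1.25) ≈ 2.550, f(2.5) ≈ 3.000, f(3.25) ≈ 3.240, f(4.75) ≈ 3.674, f(5) ≈ 3.742.
On each subinterval the trapezoid contributes (Δt_i/2)·[f(t_{i-1}) + f(t_i)].
Sum ≈ 13.718.

13.718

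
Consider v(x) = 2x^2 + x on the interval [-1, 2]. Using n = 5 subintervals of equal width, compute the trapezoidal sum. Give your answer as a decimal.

7.86

Δx = (2 − (-1))/5 = 0.6.
v(-1) = 1, v(-0.4) = -0.08, v(0.2) = 0.28, v(0.8) = 2.08, v(1.4) = 5.32, v(2) = 10.
T_5 = (Δx/2)·[v(x_0) + 2v(x_1) + ... + 2v(x_{4}) + v(x_5)].
Sum = 7.86.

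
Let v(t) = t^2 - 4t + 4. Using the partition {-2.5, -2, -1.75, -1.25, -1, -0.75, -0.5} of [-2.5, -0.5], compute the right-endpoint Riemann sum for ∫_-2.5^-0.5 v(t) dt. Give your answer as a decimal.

22.5

Subinterval widths: 0.5, 0.25, 0.5, 0.25, 0.25, 0.25.
Right endpoints: -2, -1.75, -1.25, -1, -0.75, -0.5.
v(-2) = 16, v(-1.75) = 14.0625, v(-1.25) = 10.5625, v(-1) = 9, v(-0.75) = 7.5625, v(-0.5) = 6.25.
Sum = Σ Δt_i · v(t_i).
Sum = 22.5.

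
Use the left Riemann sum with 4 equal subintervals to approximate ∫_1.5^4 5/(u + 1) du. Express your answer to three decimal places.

3.798

Δu = (4 − 1.5)/4 = 0.625.
Left endpoints: 1.5, 2.125, 2.75, 3.375.
f(1.5) = 2, f(2.125) = 1.6, f(2.75) = 4/3, f(3.375) = 8/7.
Sum = Δu · [f(1.5) + f(2.125) + f(2.75) + f(3.375)].
Sum ≈ 3.798.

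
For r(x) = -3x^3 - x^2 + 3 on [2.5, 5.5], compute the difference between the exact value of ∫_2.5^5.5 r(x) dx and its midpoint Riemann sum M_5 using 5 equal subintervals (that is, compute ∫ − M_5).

-3.33

Exact integral: ∫_2.5^5.5 r(x) dx = -698.25.
M_5 = -694.92.
Error = -698.25 − (-694.92) = -3.33.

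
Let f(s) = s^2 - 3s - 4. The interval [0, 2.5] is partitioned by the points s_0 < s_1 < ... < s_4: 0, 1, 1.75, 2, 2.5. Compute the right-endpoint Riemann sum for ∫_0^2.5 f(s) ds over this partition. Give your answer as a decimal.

-14.765625

Subinterval widths: 1, 0.75, 0.25, 0.5.
Right endpoints: 1, 1.75, 2, 2.5.
f(1) = -6, f(1.75) = -6.1875, f(2) = -6, f(2.5) = -5.25.
Sum = Σ Δs_i · f(s_i).
Sum = -14.765625.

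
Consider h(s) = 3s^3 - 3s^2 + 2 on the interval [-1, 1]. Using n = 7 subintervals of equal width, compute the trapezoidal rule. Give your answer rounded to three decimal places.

Δs = (1 − (-1))/7 = 2/7.
h(-1) = -4, h(-5/7) = -214/343, h(-3/7) = 416/343, h(-1/7) = 662/343, h(1/7) = 668/343, h(3/7) = 578/343, h(5/7) = 536/343, h(1) = 2.
T_7 = (Δs/2)·[h(s_0) + 2h(s_1) + ... + 2h(s_{6}) + h(s_7)].
Sum ≈ 1.918.

1.918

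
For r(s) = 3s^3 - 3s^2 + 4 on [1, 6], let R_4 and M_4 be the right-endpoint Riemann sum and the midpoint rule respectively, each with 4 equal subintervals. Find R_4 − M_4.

R_4 = 1150.859375.
M_4 = 757.6953125.
R_4 − M_4 = 393.1640625.

393.1640625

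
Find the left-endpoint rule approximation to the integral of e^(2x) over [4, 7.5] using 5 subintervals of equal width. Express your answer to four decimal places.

Δx = (7.5 − 4)/5 = 0.7.
Left endpoints: 4, 4.7, 5.4, 6.1, 6.8.
f(4) ≈ 2980.9580, f(4.7) ≈ 12088.3807, f(5.4) ≈ 49020.8011, f(6.1) ≈ 198789.1511, f(6.8) ≈ 806129.7591.
Sum = Δx · [f(4) + f(4.7) + f(5.4) + f(6.1) + f(6.8)].
Sum ≈ 748306.3351.

748306.3351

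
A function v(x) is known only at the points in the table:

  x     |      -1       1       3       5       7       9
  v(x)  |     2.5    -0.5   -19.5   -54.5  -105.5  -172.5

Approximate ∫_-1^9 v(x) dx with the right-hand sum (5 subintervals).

-705

Δx = 2.
Sum = 2·[(-0.5) + (-19.5) + (-54.5) + (-105.5) + (-172.5)] = -705.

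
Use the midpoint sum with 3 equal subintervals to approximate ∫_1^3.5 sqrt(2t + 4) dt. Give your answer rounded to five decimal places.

7.26505

Δt = (3.5 − 1)/3 = 5/6.
Midpoints: 17/12, 2.25, 37/12.
f(17/12) ≈ 2.61406, f(2.25) ≈ 2.91548, f(37/12) ≈ 3.18852.
Sum = Δt · [f(17/12) + f(2.25) + f(37/12)].
Sum ≈ 7.26505.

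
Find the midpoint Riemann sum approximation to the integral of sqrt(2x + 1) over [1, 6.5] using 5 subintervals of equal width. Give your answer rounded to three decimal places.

Δx = (6.5 − 1)/5 = 1.1.
Midpoints: 1.55, 2.65, 3.75, 4.85, 5.95.
f(1.55) ≈ 2.025, f(2.65) ≈ 2.510, f(3.75) ≈ 2.915, f(4.85) ≈ 3.271, f(5.95) ≈ 3.592.
Sum = Δx · [f(1.55) + f(2.65) + f(3.75) + f(4.85) + f(5.95)].
Sum ≈ 15.744.

15.744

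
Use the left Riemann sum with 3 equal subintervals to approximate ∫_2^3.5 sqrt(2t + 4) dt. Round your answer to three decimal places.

4.495

Δt = (3.5 − 2)/3 = 0.5.
Left endpoints: 2, 2.5, 3.
f(2) ≈ 2.828, f(2.5) ≈ 3.000, f(3) ≈ 3.162.
Sum = Δt · [f(2) + f(2.5) + f(3)].
Sum ≈ 4.495.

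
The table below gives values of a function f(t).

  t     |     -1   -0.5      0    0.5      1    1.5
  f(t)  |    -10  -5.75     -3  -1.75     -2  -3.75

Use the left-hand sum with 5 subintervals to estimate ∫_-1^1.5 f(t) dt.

Δt = 0.5.
Sum = 0.5·[(-10) + (-5.75) + (-3) + (-1.75) + (-2)] = -11.25.

-11.25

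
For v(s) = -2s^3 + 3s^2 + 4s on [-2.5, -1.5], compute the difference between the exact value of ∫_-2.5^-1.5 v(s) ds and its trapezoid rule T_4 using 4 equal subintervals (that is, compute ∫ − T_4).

Exact integral: ∫_-2.5^-1.5 v(s) ds = 21.25.
T_4 = 21.40625.
Error = 21.25 − 21.40625 = -0.15625.

-0.15625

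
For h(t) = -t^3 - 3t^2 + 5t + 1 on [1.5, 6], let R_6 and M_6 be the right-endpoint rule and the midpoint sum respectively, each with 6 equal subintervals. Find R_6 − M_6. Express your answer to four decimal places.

-118.2832

R_6 = -561.76171875.
M_6 ≈ -443.478516.
R_6 − M_6 ≈ -118.2832.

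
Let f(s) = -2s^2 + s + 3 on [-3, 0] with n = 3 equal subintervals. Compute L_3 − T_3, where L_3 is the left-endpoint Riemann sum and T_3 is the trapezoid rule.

-10.5

L_3 = -25.
T_3 = -14.5.
L_3 − T_3 = -10.5.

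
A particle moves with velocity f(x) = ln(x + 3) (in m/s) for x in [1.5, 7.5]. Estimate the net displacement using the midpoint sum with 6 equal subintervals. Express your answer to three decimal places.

11.926

Δx = (7.5 − 1.5)/6 = 1.
Midpoints: 2, 3, 4, 5, 6, 7.
f(2) ≈ 1.609, f(3) ≈ 1.792, f(4) ≈ 1.946, f(5) ≈ 2.079, f(6) ≈ 2.197, f(7) ≈ 2.303.
Sum = Δx · [f(2) + f(3) + f(4) + ...].
Sum ≈ 11.926.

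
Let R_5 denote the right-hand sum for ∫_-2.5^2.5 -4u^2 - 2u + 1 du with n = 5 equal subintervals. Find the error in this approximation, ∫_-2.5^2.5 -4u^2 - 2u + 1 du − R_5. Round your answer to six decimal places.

Exact integral: ∫_-2.5^2.5 f(u) du ≈ -36.66666667.
R_5 = -45.
Error ≈ -36.66666667 − (-45) ≈ 8.333333.

8.333333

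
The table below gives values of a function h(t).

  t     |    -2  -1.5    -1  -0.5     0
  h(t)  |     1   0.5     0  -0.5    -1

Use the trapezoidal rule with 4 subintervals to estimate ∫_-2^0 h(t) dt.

0

Δt = 0.5.
T_4 = (0.5/2)·[1 + 2·0.5 + 2·0 + 2·(-0.5) + (-1)] = 0.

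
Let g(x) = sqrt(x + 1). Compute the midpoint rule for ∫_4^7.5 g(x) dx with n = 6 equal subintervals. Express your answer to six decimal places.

Δx = (7.5 − 4)/6 = 7/12.
Midpoints: 103/24, 4.875, 131/24, 145/24, 6.625, 173/24.
g(103/24) ≈ 2.300362, g(4.875) ≈ 2.423840, g(131/24) ≈ 2.541325, g(145/24) ≈ 2.653614, g(6.625) ≈ 2.761340, g(173/24) ≈ 2.865019.
Sum = Δx · [g(103/24) + g(4.875) + g(131/24) + ...].
Sum ≈ 9.068209.

9.068209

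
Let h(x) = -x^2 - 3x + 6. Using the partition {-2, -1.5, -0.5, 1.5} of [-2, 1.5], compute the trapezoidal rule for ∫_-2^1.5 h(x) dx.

18.3125

Subinterval widths: 0.5, 1, 2.
h(-2) = 8, h(-1.5) = 8.25, h(-0.5) = 7.25, h(1.5) = -0.75.
On each subinterval the trapezoid contributes (Δx_i/2)·[h(x_{i-1}) + h(x_i)].
Sum = 18.3125.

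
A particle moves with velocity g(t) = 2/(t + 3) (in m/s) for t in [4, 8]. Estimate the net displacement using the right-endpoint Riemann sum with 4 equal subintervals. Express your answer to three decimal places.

0.854

Δt = (8 − 4)/4 = 1.
Right endpoints: 5, 6, 7, 8.
g(5) = 0.25, g(6) = 2/9, g(7) = 0.2, g(8) = 2/11.
Sum = Δt · [g(5) + g(6) + g(7) + g(8)].
Sum ≈ 0.854.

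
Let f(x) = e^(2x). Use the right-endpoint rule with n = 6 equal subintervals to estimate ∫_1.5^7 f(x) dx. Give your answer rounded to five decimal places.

Δx = (7 − 1.5)/6 = 11/12.
Right endpoints: 29/12, 10/3, 4.25, 31/6, 73/12, 7.
f(29/12) ≈ 125.62903, f(10/3) ≈ 785.77199, f(4.25) ≈ 4914.76884, f(31/6) ≈ 30740.40934, f(73/12) ≈ 192272.06759, f(7) ≈ 1202604.28416.
Sum = Δx · [f(29/12) + f(10/3) + f(4.25) + ...].
Sum ≈ 1312156.02004.

1312156.02004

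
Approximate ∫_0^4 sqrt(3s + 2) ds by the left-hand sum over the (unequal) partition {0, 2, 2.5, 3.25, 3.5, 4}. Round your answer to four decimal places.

9.1790

Subinterval widths: 2, 0.5, 0.75, 0.25, 0.5.
Left endpoints: 0, 2, 2.5, 3.25, 3.5.
f(0) ≈ 1.4142, f(2) ≈ 2.8284, f(2.5) ≈ 3.0822, f(3.25) ≈ 3.4278, f(3.5) ≈ 3.5355.
Sum = Σ Δs_i · f(s_i).
Sum ≈ 9.1790.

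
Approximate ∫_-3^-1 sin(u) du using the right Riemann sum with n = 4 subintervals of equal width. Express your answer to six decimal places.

Δu = (-1 − (-3))/4 = 0.5.
Right endpoints: -2.5, -2, -1.5, -1.
f(-2.5) ≈ -0.598472, f(-2) ≈ -0.909297, f(-1.5) ≈ -0.997495, f(-1) ≈ -0.841471.
Sum = Δu · [f(-2.5) + f(-2) + f(-1.5) + f(-1)].
Sum ≈ -1.673368.

-1.673368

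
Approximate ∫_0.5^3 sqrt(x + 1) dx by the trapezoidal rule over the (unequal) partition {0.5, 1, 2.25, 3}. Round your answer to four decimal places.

4.0964

Subinterval widths: 0.5, 1.25, 0.75.
f(0.5) ≈ 1.2247, f(1) ≈ 1.4142, f(2.25) ≈ 1.8028, f(3) ≈ 2.0000.
On each subinterval the trapezoid contributes (Δx_i/2)·[f(x_{i-1}) + f(x_i)].
Sum ≈ 4.0964.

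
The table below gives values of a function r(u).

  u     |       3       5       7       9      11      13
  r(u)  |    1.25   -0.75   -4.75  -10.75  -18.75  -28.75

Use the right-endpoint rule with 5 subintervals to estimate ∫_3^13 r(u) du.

Δu = 2.
Sum = 2·[(-0.75) + (-4.75) + (-10.75) + (-18.75) + (-28.75)] = -127.5.

-127.5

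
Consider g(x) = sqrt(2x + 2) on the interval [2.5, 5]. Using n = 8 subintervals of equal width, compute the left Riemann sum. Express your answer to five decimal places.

Δx = (5 − 2.5)/8 = 0.3125.
Left endpoints: 2.5, 2.8125, 3.125, 3.4375, 3.75, 4.0625, 4.375, 4.6875.
g(2.5) ≈ 2.64575, g(2.8125) ≈ 2.76134, g(3.125) ≈ 2.87228, g(3.4375) ≈ 2.97909, g(3.75) ≈ 3.08221, g(4.0625) ≈ 3.18198, g(4.375) ≈ 3.27872, g(4.6875) ≈ 3.37268.
Sum = Δx · [g(2.5) + g(2.8125) + g(3.125) + ...].
Sum ≈ 7.55439.

7.55439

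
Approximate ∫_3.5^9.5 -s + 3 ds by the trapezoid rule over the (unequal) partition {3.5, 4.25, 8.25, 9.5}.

Subinterval widths: 0.75, 4, 1.25.
f(3.5) = -0.5, f(4.25) = -1.25, f(8.25) = -5.25, f(9.5) = -6.5.
On each subinterval the trapezoid contributes (Δs_i/2)·[f(s_{i-1}) + f(s_i)].
Sum = -21.

-21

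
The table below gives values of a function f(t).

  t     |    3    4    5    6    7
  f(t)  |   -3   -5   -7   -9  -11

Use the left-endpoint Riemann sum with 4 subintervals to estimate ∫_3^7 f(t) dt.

Δt = 1.
Sum = 1·[(-3) + (-5) + (-7) + (-9)] = -24.

-24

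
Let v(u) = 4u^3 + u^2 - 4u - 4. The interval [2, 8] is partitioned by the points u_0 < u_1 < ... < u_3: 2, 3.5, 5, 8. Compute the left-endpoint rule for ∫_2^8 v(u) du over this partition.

1787.625

Subinterval widths: 1.5, 1.5, 3.
Left endpoints: 2, 3.5, 5.
v(2) = 24, v(3.5) = 165.75, v(5) = 501.
Sum = Σ Δu_i · v(u_i).
Sum = 1787.625.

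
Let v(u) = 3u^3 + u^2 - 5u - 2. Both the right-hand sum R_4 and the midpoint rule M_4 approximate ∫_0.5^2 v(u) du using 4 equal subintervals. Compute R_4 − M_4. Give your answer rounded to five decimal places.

R_4 ≈ 6.3603516.
M_4 ≈ 1.9877930.
R_4 − M_4 ≈ 4.37256.

4.37256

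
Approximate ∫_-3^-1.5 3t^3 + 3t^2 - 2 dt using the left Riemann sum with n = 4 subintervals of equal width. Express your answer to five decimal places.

Δt = (-1.5 − (-3))/4 = 0.375.
Left endpoints: -3, -2.625, -2.25, -1.875.
f(-3) = -56, f(-2.625) = -18223/512, f(-2.25) = -20.984375, f(-1.875) = -5749/512.
Sum = Δt · [f(-3) + f(-2.625) + f(-2.25) + f(-1.875)].
Sum ≈ -46.42676.

-46.42676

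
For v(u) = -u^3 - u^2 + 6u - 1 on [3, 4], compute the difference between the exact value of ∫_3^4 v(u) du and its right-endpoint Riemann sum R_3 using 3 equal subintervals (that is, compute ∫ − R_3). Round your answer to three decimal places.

6.546

Exact integral: ∫_3^4 v(u) du ≈ -36.08333.
R_3 ≈ -42.62963.
Error ≈ -36.08333 − (-42.62963) ≈ 6.546.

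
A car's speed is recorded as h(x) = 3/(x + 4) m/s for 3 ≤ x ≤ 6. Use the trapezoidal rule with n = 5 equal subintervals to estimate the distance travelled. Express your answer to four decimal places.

Δx = (6 − 3)/5 = 0.6.
h(3) = 3/7, h(3.6) = 15/38, h(4.2) = 15/41, h(4.8) = 15/44, h(5.4) = 15/47, h(6) = 0.3.
T_5 = (Δx/2)·[h(x_0) + 2h(x_1) + ... + 2h(x_{4}) + h(x_5)].
Sum ≈ 1.0710.

1.0710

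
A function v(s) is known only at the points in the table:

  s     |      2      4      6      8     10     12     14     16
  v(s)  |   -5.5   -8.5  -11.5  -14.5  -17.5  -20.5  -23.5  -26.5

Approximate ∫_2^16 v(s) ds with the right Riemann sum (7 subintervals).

Δs = 2.
Sum = 2·[(-8.5) + (-11.5) + (-14.5) + (-17.5) + (-20.5) + (-23.5) + (-26.5)] = -245.

-245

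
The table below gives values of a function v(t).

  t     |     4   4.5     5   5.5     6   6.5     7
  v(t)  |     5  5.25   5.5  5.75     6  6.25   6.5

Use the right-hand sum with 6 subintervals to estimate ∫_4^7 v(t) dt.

17.625

Δt = 0.5.
Sum = 0.5·[5.25 + 5.5 + 5.75 + 6 + 6.25 + 6.5] = 17.625.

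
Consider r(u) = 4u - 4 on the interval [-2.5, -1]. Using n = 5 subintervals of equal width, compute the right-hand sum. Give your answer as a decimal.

-15.6

Δu = (-1 − (-2.5))/5 = 0.3.
Right endpoints: -2.2, -1.9, -1.6, -1.3, -1.
r(-2.2) = -12.8, r(-1.9) = -11.6, r(-1.6) = -10.4, r(-1.3) = -9.2, r(-1) = -8.
Sum = Δu · [r(-2.2) + r(-1.9) + r(-1.6) + r(-1.3) + r(-1)].
Sum = -15.6.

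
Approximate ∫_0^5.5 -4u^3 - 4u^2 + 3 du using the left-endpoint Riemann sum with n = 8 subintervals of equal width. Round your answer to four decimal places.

Δu = (5.5 − 0)/8 = 0.6875.
Left endpoints: 0, 0.6875, 1.375, 2.0625, 2.75, 3.4375, 4.125, 4.8125.
f(0) = 3, f(0.6875) = -195/1024, f(1.375) = -14.9609375, f(2.0625) = -50289/1024, f(2.75) = -110.4375, f(3.4375) = -211703/1024, f(4.125) = -345.8203125, f(4.8125) = -548325/1024.
Sum = Δu · [f(0) + f(0.6875) + f(1.375) + ...].
Sum ≈ -866.0674.

-866.0674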